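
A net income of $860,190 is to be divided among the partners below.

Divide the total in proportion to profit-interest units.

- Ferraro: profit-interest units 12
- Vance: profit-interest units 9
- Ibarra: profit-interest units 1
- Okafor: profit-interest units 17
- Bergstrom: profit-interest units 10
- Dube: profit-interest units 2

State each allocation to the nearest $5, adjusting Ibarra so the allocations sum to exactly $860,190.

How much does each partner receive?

Ferraro: $202,400 | Vance: $151,800 | Ibarra: $16,860 | Okafor: $286,730 | Bergstrom: $168,665 | Dube: $33,735

Sum of profit-interest units: 51.
Raw shares: Ferraro 12/51 × $860,190 = 202,397.65; Vance 9/51 × $860,190 = 151,798.24; Ibarra 1/51 × $860,190 = 16,866.47; Okafor 17/51 × $860,190 = 286,730.00; Bergstrom 10/51 × $860,190 = 168,664.71; Dube 2/51 × $860,190 = 33,732.94.
Rounded to nearest $5: Ferraro $202,400; Vance $151,800; Ibarra $16,865; Okafor $286,730; Bergstrom $168,665; Dube $33,735. Sum = $860,195.
Difference $860,190 − $860,195 = −$5 applied to Ibarra: Ibarra becomes $16,860.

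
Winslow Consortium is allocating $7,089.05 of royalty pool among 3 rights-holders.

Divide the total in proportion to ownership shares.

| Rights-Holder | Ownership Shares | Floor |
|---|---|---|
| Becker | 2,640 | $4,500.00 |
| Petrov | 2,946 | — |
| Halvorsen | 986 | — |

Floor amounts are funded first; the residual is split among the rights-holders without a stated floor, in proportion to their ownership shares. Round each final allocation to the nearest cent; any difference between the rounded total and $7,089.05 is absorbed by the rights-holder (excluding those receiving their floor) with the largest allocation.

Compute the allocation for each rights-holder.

Guaranteed amounts: Becker $4,500.00. Residual $2,589.05.
Residual split over remaining ownership shares 3,932: Petrov 1,939.8121 → $1,939.81; Halvorsen 649.2379 → $649.24.

Becker: $4,500.00 | Petrov: $1,939.81 | Halvorsen: $649.24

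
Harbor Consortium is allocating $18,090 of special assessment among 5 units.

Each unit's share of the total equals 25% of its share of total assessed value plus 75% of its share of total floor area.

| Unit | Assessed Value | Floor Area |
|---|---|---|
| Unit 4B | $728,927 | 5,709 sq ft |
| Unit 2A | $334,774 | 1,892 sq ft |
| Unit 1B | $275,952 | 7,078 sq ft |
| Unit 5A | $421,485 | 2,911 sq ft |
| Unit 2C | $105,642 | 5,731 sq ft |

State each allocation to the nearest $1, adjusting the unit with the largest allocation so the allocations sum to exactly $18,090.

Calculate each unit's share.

Totals — assessed value 1,866,780, floor area 23,321.
Combined weights (25% assessed value + 75% floor area): Unit 4B 0.2812; Unit 2A 0.1057; Unit 1B 0.2646; Unit 5A 0.1501; Unit 2C 0.1985.
Raw shares: Unit 4B 5,087.25; Unit 2A 1,911.74; Unit 1B 4,786.31; Unit 5A 2,714.64; Unit 2C 3,590.06.
Rounded to nearest $1: Unit 4B $5,087; Unit 2A $1,912; Unit 1B $4,786; Unit 5A $2,715; Unit 2C $3,590. Sum = $18,090.
Sum already equals the total — no adjustment.

Unit 4B: $5,087; Unit 2A: $1,912; Unit 1B: $4,786; Unit 5A: $2,715; Unit 2C: $3,590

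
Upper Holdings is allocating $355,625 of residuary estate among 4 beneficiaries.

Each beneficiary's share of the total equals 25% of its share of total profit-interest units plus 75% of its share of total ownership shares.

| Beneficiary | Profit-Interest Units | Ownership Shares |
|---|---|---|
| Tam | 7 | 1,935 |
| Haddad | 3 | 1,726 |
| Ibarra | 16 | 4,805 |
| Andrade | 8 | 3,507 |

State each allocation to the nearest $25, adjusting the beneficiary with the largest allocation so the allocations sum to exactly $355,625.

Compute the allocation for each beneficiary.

Tam: $61,400 · Haddad: $46,300 · Ibarra: $148,875 · Andrade: $99,050

Profit-interest units total 34; ownership shares total 11,973.
Composite weights (25% profit-interest units + 75% ownership shares): Tam 0.1727; Haddad 0.1302; Ibarra 0.4186; Andrade 0.2785.
Unrounded shares: Tam 61,409.61; Haddad 46,294.23; Ibarra 148,877.71; Andrade 99,043.45.
At nearest $25: Tam $61,400; Haddad $46,300; Ibarra $148,875; Andrade $99,050. Sum = $355,625.
No rounding difference to absorb.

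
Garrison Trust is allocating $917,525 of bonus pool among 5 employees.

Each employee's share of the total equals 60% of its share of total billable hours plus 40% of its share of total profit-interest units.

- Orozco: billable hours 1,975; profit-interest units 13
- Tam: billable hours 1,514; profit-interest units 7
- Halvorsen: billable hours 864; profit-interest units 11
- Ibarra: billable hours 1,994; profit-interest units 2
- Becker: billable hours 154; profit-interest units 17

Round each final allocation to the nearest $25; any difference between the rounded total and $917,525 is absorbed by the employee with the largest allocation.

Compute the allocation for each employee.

Billable hours total 6,501; profit-interest units total 50.
Composite weights (60% billable hours + 40% profit-interest units): Orozco 0.2863; Tam 0.1957; Halvorsen 0.1677; Ibarra 0.2000; Becker 0.1502.
Proportional shares: Orozco 262,668.74; Tam 179,589.32; Halvorsen 153,907.09; Ibarra 183,535.49; Becker 137,824.36.
At nearest $25: Orozco $262,675; Tam $179,600; Halvorsen $153,900; Ibarra $183,525; Becker $137,825. Sum = $917,525.
No rounding difference to absorb.

Orozco: $262,675 | Tam: $179,600 | Halvorsen: $153,900 | Ibarra: $183,525 | Becker: $137,825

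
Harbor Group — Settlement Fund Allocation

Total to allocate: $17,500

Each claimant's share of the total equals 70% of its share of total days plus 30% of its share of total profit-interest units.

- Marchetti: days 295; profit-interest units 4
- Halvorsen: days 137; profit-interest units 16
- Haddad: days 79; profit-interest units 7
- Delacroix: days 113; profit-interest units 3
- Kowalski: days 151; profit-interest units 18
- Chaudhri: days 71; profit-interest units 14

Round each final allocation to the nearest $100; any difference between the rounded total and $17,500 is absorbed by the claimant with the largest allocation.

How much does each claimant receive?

Marchetti: $4,700; Halvorsen: $3,300; Haddad: $1,700; Delacroix: $1,900; Kowalski: $3,700; Chaudhri: $2,200

Totals — days 846, profit-interest units 62.
Composite weights (70% days + 30% profit-interest units): Marchetti 0.2634; Halvorsen 0.1908; Haddad 0.0992; Delacroix 0.1080; Kowalski 0.2120; Chaudhri 0.1265.
Raw shares: Marchetti 4,610.28; Halvorsen 3,338.59; Haddad 1,736.65; Delacroix 1,890.26; Kowalski 3,710.66; Chaudhri 2,213.56.
After rounding ($100): Marchetti $4,600; Halvorsen $3,300; Haddad $1,700; Delacroix $1,900; Kowalski $3,700; Chaudhri $2,200. Sum = $17,400.
Difference $17,500 − $17,400 = +$100 applied to largest allocation (Marchetti): Marchetti becomes $4,700.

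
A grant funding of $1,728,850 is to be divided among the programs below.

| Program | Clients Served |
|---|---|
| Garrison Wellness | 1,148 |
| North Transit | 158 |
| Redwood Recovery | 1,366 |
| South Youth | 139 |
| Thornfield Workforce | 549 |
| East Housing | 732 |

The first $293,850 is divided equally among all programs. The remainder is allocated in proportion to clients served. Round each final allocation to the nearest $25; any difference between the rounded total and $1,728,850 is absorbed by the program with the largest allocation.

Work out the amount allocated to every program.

$293,850 shared equally gives $48,975 per program.
Remainder $1,435,000 by clients served (total 4,092): Garrison Wellness 402,585.53 → $402,575; North Transit 55,408.11 → $55,400; Redwood Recovery 479,034.70 → $479,025; South Youth 48,745.11 → $48,750; Thornfield Workforce 192,525.66 → $192,525; East Housing 256,700.88 → $256,700.
Rounding difference +$25 on remainder applied to Redwood Recovery.
Totals: Garrison Wellness $48,975 + $402,575 = $451,550; North Transit $48,975 + $55,400 = $104,375; Redwood Recovery $48,975 + $479,050 = $528,025; South Youth $48,975 + $48,750 = $97,725; Thornfield Workforce $48,975 + $192,525 = $241,500; East Housing $48,975 + $256,700 = $305,675.

Garrison Wellness: $451,550 · North Transit: $104,375 · Redwood Recovery: $528,025 · South Youth: $97,725 · Thornfield Workforce: $241,500 · East Housing: $305,675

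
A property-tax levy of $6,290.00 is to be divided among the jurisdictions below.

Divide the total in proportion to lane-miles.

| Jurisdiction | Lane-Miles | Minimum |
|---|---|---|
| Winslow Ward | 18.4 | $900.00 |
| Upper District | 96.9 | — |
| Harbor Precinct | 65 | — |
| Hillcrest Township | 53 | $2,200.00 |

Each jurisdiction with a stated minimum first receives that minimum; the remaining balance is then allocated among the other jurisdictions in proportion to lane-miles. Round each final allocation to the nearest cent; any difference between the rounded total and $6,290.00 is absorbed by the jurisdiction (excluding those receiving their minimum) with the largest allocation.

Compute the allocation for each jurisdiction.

Fund the minimums — Winslow Ward $900.00; Hillcrest Township $2,200.00. Residual $3,190.00.
Residual split over remaining lane-miles 161.9: Upper District 1,909.2712 → $1,909.27; Harbor Precinct 1,280.7288 → $1,280.73.

Winslow Ward: $900.00; Upper District: $1,909.27; Harbor Precinct: $1,280.73; Hillcrest Township: $2,200.00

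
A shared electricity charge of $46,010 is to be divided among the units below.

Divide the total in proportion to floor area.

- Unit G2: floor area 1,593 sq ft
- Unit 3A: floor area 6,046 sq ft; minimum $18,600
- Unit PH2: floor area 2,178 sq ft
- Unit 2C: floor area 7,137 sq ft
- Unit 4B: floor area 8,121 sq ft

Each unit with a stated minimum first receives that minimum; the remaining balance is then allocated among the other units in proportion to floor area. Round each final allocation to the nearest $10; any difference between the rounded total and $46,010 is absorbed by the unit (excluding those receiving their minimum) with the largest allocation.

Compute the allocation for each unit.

Minimums first: Unit 3A $18,600. Remaining pool $27,410.
Remaining pool split over remaining floor area 19,029: Unit G2 2,294.61 → $2,290; Unit PH2 3,137.26 → $3,140; Unit 2C 10,280.37 → $10,280; Unit 4B 11,697.76 → $11,700.

Unit G2: $2,290 · Unit 3A: $18,600 · Unit PH2: $3,140 · Unit 2C: $10,280 · Unit 4B: $11,700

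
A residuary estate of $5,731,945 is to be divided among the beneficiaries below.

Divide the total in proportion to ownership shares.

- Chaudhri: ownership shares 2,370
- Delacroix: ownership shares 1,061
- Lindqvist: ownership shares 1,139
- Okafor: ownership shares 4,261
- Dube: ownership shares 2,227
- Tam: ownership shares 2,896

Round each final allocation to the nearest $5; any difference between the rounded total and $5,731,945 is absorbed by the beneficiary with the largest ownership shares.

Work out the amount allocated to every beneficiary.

Chaudhri: $973,535 | Delacroix: $435,830 | Lindqvist: $467,870 | Okafor: $1,750,315 | Dube: $914,795 | Tam: $1,189,600

Sum of ownership shares: 13,954.
Proportional shares: Chaudhri 2,370/13,954 × $5,731,945 = 973,535.16; Delacroix 1,061/13,954 × $5,731,945 = 435,831.56; Lindqvist 1,139/13,954 × $5,731,945 = 467,871.96; Okafor 4,261/13,954 × $5,731,945 = 1,750,309.42; Dube 2,227/13,954 × $5,731,945 = 914,794.43; Tam 2,896/13,954 × $5,731,945 = 1,189,602.46.
After rounding ($5): Chaudhri $973,535; Delacroix $435,830; Lindqvist $467,870; Okafor $1,750,310; Dube $914,795; Tam $1,189,600. Sum = $5,731,940.
Difference $5,731,945 − $5,731,940 = +$5 applied to largest ownership shares (Okafor): Okafor becomes $1,750,315.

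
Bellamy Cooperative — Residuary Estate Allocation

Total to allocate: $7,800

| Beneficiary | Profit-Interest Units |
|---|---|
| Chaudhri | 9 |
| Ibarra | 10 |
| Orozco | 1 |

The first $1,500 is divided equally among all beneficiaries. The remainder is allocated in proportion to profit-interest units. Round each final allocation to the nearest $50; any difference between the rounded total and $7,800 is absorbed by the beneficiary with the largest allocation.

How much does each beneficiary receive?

$1,500 shared equally gives $500 per beneficiary.
Remainder $6,300 by profit-interest units (total 20): Chaudhri 2,835.00 → $2,850; Ibarra 3,150.00 → $3,150; Orozco 315.00 → $300.
Totals: Chaudhri $500 + $2,850 = $3,350; Ibarra $500 + $3,150 = $3,650; Orozco $500 + $300 = $800.

Chaudhri: $3,350 | Ibarra: $3,650 | Orozco: $800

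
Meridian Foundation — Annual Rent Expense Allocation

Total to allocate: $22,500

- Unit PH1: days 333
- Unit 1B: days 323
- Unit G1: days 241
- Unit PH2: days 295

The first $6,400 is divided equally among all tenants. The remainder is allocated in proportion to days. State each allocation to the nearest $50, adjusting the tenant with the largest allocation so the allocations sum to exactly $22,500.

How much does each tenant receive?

First tranche $6,400 split equally: $1,600 each.
Remainder $16,100 by days (total 1,192): Unit PH1 4,497.73 → $4,500; Unit 1B 4,362.67 → $4,350; Unit G1 3,255.12 → $3,250; Unit PH2 3,984.48 → $4,000.
Totals: Unit PH1 $1,600 + $4,500 = $6,100; Unit 1B $1,600 + $4,350 = $5,950; Unit G1 $1,600 + $3,250 = $4,850; Unit PH2 $1,600 + $4,000 = $5,600.

Unit PH1: $6,100; Unit 1B: $5,950; Unit G1: $4,850; Unit PH2: $5,600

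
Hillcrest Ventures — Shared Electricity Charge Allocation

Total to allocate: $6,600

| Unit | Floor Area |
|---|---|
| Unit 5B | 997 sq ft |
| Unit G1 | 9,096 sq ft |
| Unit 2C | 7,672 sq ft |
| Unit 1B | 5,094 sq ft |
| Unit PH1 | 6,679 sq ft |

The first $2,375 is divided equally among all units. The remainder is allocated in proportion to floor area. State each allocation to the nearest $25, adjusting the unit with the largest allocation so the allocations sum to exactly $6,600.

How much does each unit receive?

Unit 5B: $625 · Unit G1: $1,775 · Unit 2C: $1,575 · Unit 1B: $1,200 · Unit PH1: $1,425

Equal tier: $2,375 ÷ 5 = $475 apiece.
Remainder $4,225 by floor area (total 29,538): Unit 5B 142.61 → $150; Unit G1 1,301.06 → $1,300; Unit 2C 1,097.37 → $1,100; Unit 1B 728.63 → $725; Unit PH1 955.34 → $950.
Totals: Unit 5B $475 + $150 = $625; Unit G1 $475 + $1,300 = $1,775; Unit 2C $475 + $1,100 = $1,575; Unit 1B $475 + $725 = $1,200; Unit PH1 $475 + $950 = $1,425.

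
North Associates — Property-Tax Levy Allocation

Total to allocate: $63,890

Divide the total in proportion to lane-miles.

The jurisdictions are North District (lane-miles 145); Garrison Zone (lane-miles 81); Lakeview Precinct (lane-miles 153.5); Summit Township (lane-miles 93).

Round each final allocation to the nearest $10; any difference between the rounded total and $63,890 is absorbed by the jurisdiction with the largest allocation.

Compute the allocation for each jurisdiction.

Sum of lane-miles: 472.5.
Pro-rata amounts: North District 145/472.5 × $63,890 = 19,606.46; Garrison Zone 81/472.5 × $63,890 = 10,952.57; Lakeview Precinct 153.5/472.5 × $63,890 = 20,755.80; Summit Township 93/472.5 × $63,890 = 12,575.17.
At nearest $10: North District $19,610; Garrison Zone $10,950; Lakeview Precinct $20,760; Summit Township $12,580. Sum = $63,900.
Difference $63,890 − $63,900 = −$10 applied to largest allocation (Lakeview Precinct): Lakeview Precinct becomes $20,750.

North District: $19,610 | Garrison Zone: $10,950 | Lakeview Precinct: $20,750 | Summit Township: $12,580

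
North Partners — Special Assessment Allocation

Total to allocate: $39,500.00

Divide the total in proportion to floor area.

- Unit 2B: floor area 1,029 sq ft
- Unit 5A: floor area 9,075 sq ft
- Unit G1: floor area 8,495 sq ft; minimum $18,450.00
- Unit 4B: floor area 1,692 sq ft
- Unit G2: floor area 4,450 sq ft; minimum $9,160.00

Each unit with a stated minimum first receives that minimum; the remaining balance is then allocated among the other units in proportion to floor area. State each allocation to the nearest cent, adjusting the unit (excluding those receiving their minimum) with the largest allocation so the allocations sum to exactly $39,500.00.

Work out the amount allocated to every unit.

Unit 2B: $1,037.20; Unit 5A: $9,147.32; Unit G1: $18,450.00; Unit 4B: $1,705.48; Unit G2: $9,160.00

Fund the minimums — Unit G1 $18,450.00; Unit G2 $9,160.00. Residual $11,890.00.
Residual split over remaining floor area 11,796: Unit 2B 1,037.1999 → $1,037.20; Unit 5A 9,147.3169 → $9,147.32; Unit 4B 1,705.4832 → $1,705.48.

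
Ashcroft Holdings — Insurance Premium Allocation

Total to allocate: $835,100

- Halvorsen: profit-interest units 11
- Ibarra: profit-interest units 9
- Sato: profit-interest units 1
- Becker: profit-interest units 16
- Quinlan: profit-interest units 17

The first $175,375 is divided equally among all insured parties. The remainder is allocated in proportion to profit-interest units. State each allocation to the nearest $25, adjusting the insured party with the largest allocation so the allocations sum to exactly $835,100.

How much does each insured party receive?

First tranche $175,375 split equally: $35,075 each.
Remainder $659,725 by profit-interest units (total 54): Halvorsen 134,388.43 → $134,400; Ibarra 109,954.17 → $109,950; Sato 12,217.13 → $12,225; Becker 195,474.07 → $195,475; Quinlan 207,691.20 → $207,700.
Rounding difference −$25 on remainder applied to Quinlan.
Totals: Halvorsen $35,075 + $134,400 = $169,475; Ibarra $35,075 + $109,950 = $145,025; Sato $35,075 + $12,225 = $47,300; Becker $35,075 + $195,475 = $230,550; Quinlan $35,075 + $207,675 = $242,750.

Halvorsen: $169,475; Ibarra: $145,025; Sato: $47,300; Becker: $230,550; Quinlan: $242,750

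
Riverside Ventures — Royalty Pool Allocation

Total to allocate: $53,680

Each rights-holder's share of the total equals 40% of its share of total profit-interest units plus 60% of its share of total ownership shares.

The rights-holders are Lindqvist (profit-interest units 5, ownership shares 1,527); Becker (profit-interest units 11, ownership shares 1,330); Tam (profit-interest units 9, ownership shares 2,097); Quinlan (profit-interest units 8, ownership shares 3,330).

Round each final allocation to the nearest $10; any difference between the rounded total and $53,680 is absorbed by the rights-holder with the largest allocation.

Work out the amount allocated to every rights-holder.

Totals — profit-interest units 33, ownership shares 8,284.
Combined weights (40% profit-interest units + 60% ownership shares): Lindqvist 0.1712; Becker 0.2297; Tam 0.2610; Quinlan 0.3382.
Unrounded shares: Lindqvist 9,190.27; Becker 12,328.34; Tam 14,009.09; Quinlan 18,152.30.
Rounded to nearest $10: Lindqvist $9,190; Becker $12,330; Tam $14,010; Quinlan $18,150. Sum = $53,680.
No rounding difference to absorb.

Lindqvist: $9,190; Becker: $12,330; Tam: $14,010; Quinlan: $18,150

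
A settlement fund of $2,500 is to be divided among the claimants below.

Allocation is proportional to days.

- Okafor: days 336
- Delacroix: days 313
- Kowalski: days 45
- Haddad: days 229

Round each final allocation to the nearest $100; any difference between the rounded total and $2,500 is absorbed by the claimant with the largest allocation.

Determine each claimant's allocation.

Combined days = 923.
Pro-rata amounts: Okafor 336/923 × $2,500 = 910.08; Delacroix 313/923 × $2,500 = 847.78; Kowalski 45/923 × $2,500 = 121.89; Haddad 229/923 × $2,500 = 620.26.
Rounded to nearest $100: Okafor $900; Delacroix $800; Kowalski $100; Haddad $600. Sum = $2,400.
Difference $2,500 − $2,400 = +$100 applied to largest allocation (Okafor): Okafor becomes $1,000.

Okafor: $1,000; Delacroix: $800; Kowalski: $100; Haddad: $600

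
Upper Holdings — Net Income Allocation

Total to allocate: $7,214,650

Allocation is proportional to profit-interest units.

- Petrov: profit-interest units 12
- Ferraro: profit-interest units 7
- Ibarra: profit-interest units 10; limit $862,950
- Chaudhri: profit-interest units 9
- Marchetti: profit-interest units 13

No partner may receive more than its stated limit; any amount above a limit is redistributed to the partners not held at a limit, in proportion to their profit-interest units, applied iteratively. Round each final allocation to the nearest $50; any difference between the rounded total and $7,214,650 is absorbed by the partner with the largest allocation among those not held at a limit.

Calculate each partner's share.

Profit-interest units total: 51.
Pro-rata shares before constraints: Petrov 1,697,564.71; Ferraro 990,246.08; Ibarra 1,414,637.25; Chaudhri 1,273,173.53; Marchetti 1,839,028.43.
Capped: Ibarra ($862,950); balance $6,351,700 reallocated over remaining profit-interest units 41.
Shares after redistribution: Petrov 1,859,034.15 → $1,859,050; Ferraro 1,084,436.59 → $1,084,450; Chaudhri 1,394,275.61 → $1,394,300; Marchetti 2,013,953.66 → $2,013,950.
Rounding difference −$50 applied to Marchetti → $2,013,900.

Petrov: $1,859,050; Ferraro: $1,084,450; Ibarra: $862,950; Chaudhri: $1,394,300; Marchetti: $2,013,900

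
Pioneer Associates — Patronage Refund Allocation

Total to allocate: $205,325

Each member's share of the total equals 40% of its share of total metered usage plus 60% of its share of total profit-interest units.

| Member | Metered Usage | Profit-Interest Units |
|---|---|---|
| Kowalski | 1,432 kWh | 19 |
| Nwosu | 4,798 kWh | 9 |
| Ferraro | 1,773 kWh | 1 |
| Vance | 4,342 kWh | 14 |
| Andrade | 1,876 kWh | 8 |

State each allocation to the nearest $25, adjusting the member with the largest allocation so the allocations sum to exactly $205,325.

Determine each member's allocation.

Kowalski: $54,175; Nwosu: $49,450; Ferraro: $12,650; Vance: $58,900; Andrade: $30,150

Totals — metered usage 14,221, profit-interest units 51.
Composite weights (40% metered usage + 60% profit-interest units): Kowalski 0.2638; Nwosu 0.2408; Ferraro 0.0616; Vance 0.2868; Andrade 0.1469.
Pro-rata amounts: Kowalski 54,166.35; Nwosu 49,450.00; Ferraro 12,655.13; Vance 58,894.42; Andrade 30,159.10.
At nearest $25: Kowalski $54,175; Nwosu $49,450; Ferraro $12,650; Vance $58,900; Andrade $30,150. Sum = $205,325.
No rounding difference to absorb.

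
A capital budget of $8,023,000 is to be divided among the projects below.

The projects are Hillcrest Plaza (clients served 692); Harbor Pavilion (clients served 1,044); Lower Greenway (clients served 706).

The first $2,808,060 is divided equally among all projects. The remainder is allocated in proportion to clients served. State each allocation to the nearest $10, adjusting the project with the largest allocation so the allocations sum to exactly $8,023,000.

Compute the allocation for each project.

Hillcrest Plaza: $2,413,800 · Harbor Pavilion: $3,165,500 · Lower Greenway: $2,443,700

Equal tier: $2,808,060 ÷ 3 = $936,020 apiece.
Remainder $5,214,940 by clients served (total 2,442): Hillcrest Plaza 1,477,779.89 → $1,477,780; Harbor Pavilion 2,229,482.95 → $2,229,480; Lower Greenway 1,507,677.17 → $1,507,680.
Totals: Hillcrest Plaza $936,020 + $1,477,780 = $2,413,800; Harbor Pavilion $936,020 + $2,229,480 = $3,165,500; Lower Greenway $936,020 + $1,507,680 = $2,443,700.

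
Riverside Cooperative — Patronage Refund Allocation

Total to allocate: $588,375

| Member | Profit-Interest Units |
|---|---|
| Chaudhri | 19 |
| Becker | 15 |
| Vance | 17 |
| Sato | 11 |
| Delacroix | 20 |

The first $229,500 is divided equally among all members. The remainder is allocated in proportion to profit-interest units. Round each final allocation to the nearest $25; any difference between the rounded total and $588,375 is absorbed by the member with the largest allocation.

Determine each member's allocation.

Chaudhri: $129,050; Becker: $111,550; Vance: $120,300; Sato: $94,050; Delacroix: $133,425

Equal tier: $229,500 ÷ 5 = $45,900 apiece.
Remainder $358,875 by profit-interest units (total 82): Chaudhri 83,153.96 → $83,150; Becker 65,647.87 → $65,650; Vance 74,400.91 → $74,400; Sato 48,141.77 → $48,150; Delacroix 87,530.49 → $87,525.
Totals: Chaudhri $45,900 + $83,150 = $129,050; Becker $45,900 + $65,650 = $111,550; Vance $45,900 + $74,400 = $120,300; Sato $45,900 + $48,150 = $94,050; Delacroix $45,900 + $87,525 = $133,425.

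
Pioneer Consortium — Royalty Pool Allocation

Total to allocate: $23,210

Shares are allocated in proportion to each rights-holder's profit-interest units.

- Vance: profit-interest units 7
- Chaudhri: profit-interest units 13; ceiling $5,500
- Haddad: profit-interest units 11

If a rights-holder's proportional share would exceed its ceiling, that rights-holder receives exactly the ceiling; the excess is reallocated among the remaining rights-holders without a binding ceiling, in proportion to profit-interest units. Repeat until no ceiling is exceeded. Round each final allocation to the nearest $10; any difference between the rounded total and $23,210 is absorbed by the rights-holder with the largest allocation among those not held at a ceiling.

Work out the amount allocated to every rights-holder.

Profit-interest units total: 31.
Proportional shares (ignoring caps): Vance 5,240.97; Chaudhri 9,733.23; Haddad 8,235.81.
Held at cap: Chaudhri ($5,500); residual $17,710 reallocated over remaining profit-interest units 18.
Shares after redistribution: Vance 6,887.22 → $6,890; Haddad 10,822.78 → $10,820.

Vance: $6,890 | Chaudhri: $5,500 | Haddad: $10,820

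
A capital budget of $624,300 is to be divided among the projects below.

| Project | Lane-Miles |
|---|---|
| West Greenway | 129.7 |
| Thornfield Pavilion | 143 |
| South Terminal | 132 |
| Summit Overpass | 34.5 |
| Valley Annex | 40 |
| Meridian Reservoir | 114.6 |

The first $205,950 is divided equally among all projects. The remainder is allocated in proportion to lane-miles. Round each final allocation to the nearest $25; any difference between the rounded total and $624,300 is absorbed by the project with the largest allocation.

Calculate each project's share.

West Greenway: $125,700 | Thornfield Pavilion: $135,075 | South Terminal: $127,325 | Summit Overpass: $58,625 | Valley Annex: $62,500 | Meridian Reservoir: $115,075

First tranche $205,950 split equally: $34,325 each.
Remainder $418,350 by lane-miles (total 593.8): West Greenway 91,377.56 → $91,375; Thornfield Pavilion 100,747.81 → $100,750; South Terminal 92,997.98 → $93,000; Summit Overpass 24,306.29 → $24,300; Valley Annex 28,181.21 → $28,175; Meridian Reservoir 80,739.15 → $80,750.
Totals: West Greenway $34,325 + $91,375 = $125,700; Thornfield Pavilion $34,325 + $100,750 = $135,075; South Terminal $34,325 + $93,000 = $127,325; Summit Overpass $34,325 + $24,300 = $58,625; Valley Annex $34,325 + $28,175 = $62,500; Meridian Reservoir $34,325 + $80,750 = $115,075.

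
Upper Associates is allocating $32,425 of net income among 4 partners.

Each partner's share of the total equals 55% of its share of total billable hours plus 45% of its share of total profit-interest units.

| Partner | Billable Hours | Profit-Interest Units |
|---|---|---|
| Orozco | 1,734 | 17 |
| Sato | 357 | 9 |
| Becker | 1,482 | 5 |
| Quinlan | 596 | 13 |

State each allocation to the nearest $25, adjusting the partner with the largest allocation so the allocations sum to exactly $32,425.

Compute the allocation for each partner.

Totals — billable hours 4,169, profit-interest units 44.
Combined weights (55% billable hours + 45% profit-interest units): Orozco 0.4026; Sato 0.1391; Becker 0.2467; Quinlan 0.2116.
Raw shares: Orozco 13,055.07; Sato 4,511.71; Becker 7,997.65; Quinlan 6,860.56.
At nearest $25: Orozco $13,050; Sato $4,500; Becker $8,000; Quinlan $6,850. Sum = $32,400.
Difference $32,425 − $32,400 = +$25 applied to largest allocation (Orozco): Orozco becomes $13,075.

Orozco: $13,075 | Sato: $4,500 | Becker: $8,000 | Quinlan: $6,850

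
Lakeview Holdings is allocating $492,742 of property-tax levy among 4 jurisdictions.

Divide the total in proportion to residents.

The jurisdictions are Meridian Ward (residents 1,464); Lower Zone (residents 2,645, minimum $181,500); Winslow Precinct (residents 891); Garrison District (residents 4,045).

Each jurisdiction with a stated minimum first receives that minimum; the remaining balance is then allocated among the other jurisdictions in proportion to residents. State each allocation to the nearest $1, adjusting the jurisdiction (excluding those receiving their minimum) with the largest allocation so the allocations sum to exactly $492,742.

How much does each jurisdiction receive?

Meridian Ward: $71,197; Lower Zone: $181,500; Winslow Precinct: $43,331; Garrison District: $196,714

Fund the minimums — Lower Zone $181,500. Remaining pool $311,242.
Remaining pool split over remaining residents 6,400: Meridian Ward 71,196.61 → $71,197; Winslow Precinct 43,330.72 → $43,331; Garrison District 196,714.67 → $196,715.
Rounding difference −$1 applied to Garrison District → $196,714.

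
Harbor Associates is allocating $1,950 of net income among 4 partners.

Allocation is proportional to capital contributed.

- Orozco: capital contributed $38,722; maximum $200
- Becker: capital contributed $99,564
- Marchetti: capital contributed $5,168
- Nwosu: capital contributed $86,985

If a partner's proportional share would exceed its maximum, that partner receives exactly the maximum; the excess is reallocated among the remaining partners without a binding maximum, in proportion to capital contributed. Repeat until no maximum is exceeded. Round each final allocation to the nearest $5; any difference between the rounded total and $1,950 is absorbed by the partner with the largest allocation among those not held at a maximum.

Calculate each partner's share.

Orozco: $200 | Becker: $910 | Marchetti: $45 | Nwosu: $795

Sum of capital contributed: 230,439.
Unconstrained shares: Orozco 327.67; Becker 842.52; Marchetti 43.73; Nwosu 736.08.
Capped: Orozco ($200); remaining pool $1,750 reallocated over remaining capital contributed 191,717.
Remaining shares: Becker 908.82 → $910; Marchetti 47.17 → $45; Nwosu 794.00 → $795.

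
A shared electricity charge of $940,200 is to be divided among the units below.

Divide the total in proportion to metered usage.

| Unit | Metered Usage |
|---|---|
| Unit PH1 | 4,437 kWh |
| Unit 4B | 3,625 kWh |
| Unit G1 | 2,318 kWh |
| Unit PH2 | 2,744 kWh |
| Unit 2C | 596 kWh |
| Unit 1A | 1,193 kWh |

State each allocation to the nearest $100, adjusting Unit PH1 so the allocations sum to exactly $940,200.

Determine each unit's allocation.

Unit PH1: $279,800; Unit 4B: $228,500; Unit G1: $146,100; Unit PH2: $173,000; Unit 2C: $37,600; Unit 1A: $75,200

Total metered usage = 14,913.
Unrounded shares: Unit PH1 4,437/14,913 × $940,200 = 279,733.61; Unit 4B 3,625/14,913 × $940,200 = 228,540.54; Unit G1 2,318/14,913 × $940,200 = 146,139.85; Unit PH2 2,744/14,913 × $940,200 = 172,997.30; Unit 2C 596/14,913 × $940,200 = 37,575.22; Unit 1A 1,193/14,913 × $940,200 = 75,213.48.
After rounding ($100): Unit PH1 $279,700; Unit 4B $228,500; Unit G1 $146,100; Unit PH2 $173,000; Unit 2C $37,600; Unit 1A $75,200. Sum = $940,100.
Difference $940,200 − $940,100 = +$100 applied to Unit PH1: Unit PH1 becomes $279,800.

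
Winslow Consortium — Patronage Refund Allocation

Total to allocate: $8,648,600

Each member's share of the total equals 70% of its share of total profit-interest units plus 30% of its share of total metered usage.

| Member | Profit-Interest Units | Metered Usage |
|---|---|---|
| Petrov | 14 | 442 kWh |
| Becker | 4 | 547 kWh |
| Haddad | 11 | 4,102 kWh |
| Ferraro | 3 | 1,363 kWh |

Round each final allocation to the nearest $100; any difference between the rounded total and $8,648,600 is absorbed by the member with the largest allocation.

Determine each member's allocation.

Petrov: $2,826,300 · Becker: $976,700 · Haddad: $3,730,100 · Ferraro: $1,115,500

Profit-interest units total 32; metered usage total 6,454.
Blended shares (70% profit-interest units + 30% metered usage): Petrov 0.3268; Becker 0.1129; Haddad 0.4313; Ferraro 0.1290.
Pro-rata amounts: Petrov 2,826,322.68; Becker 976,652.60; Haddad 3,730,119.14; Ferraro 1,115,505.58.
Rounded to nearest $100: Petrov $2,826,300; Becker $976,700; Haddad $3,730,100; Ferraro $1,115,500. Sum = $8,648,600.
Rounded total matches; no reconciliation needed.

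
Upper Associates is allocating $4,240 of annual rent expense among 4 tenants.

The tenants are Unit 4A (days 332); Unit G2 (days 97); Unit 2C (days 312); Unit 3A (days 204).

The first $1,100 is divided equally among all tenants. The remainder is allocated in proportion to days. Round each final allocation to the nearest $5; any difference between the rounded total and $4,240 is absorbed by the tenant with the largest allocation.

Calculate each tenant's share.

Equal tier: $1,100 ÷ 4 = $275 apiece.
Remainder $3,140 by days (total 945): Unit 4A 1,103.15 → $1,105; Unit G2 322.31 → $320; Unit 2C 1,036.70 → $1,035; Unit 3A 677.84 → $680.
Totals: Unit 4A $275 + $1,105 = $1,380; Unit G2 $275 + $320 = $595; Unit 2C $275 + $1,035 = $1,310; Unit 3A $275 + $680 = $955.

Unit 4A: $1,380; Unit G2: $595; Unit 2C: $1,310; Unit 3A: $955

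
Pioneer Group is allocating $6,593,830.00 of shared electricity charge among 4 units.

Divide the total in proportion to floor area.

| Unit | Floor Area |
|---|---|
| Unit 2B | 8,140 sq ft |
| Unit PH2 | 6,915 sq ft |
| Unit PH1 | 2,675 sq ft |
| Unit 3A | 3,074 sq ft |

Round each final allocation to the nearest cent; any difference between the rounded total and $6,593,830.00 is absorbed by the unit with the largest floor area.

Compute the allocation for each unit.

Unit 2B: $2,579,973.86; Unit PH2: $2,191,709.98; Unit PH1: $847,841.53; Unit 3A: $974,304.63

Total floor area = 8,140 + 6,915 + 2,675 + 3,074 = 20,804.
Unrounded shares: Unit 2B 2,579,973.8608; Unit PH2 2,191,709.9813; Unit PH1 847,841.5329; Unit 3A 974,304.6251.
After rounding (cent): Unit 2B $2,579,973.86; Unit PH2 $2,191,709.98; Unit PH1 $847,841.53; Unit 3A $974,304.63. Sum = $6,593,830.00.
Rounded total matches; no reconciliation needed.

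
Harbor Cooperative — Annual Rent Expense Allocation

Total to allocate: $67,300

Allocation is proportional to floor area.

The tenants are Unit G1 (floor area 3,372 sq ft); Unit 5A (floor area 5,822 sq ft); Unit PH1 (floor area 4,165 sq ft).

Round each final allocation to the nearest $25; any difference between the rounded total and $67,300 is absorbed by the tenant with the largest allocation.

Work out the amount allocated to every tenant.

Unit G1: $16,975 · Unit 5A: $29,350 · Unit PH1: $20,975

Combined floor area = 13,359.
Unrounded shares: Unit G1 3,372/13,359 × $67,300 = 16,987.47; Unit 5A 5,822/13,359 × $67,300 = 29,330.08; Unit PH1 4,165/13,359 × $67,300 = 20,982.45.
At nearest $25: Unit G1 $16,975; Unit 5A $29,325; Unit PH1 $20,975. Sum = $67,275.
Difference $67,300 − $67,275 = +$25 applied to largest allocation (Unit 5A): Unit 5A becomes $29,350.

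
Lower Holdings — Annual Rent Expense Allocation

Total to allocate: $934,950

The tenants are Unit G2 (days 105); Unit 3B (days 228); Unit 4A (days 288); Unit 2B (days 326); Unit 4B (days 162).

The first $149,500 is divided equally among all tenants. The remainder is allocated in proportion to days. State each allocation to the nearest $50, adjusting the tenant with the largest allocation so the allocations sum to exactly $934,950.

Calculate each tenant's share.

$149,500 shared equally gives $29,900 per tenant.
Remainder $785,450 by days (total 1,109): Unit G2 74,366.32 → $74,350; Unit 3B 161,481.15 → $161,500; Unit 4A 203,976.19 → $204,000; Unit 2B 230,889.72 → $230,900; Unit 4B 114,736.61 → $114,750.
Rounding difference −$50 on remainder applied to Unit 2B.
Totals: Unit G2 $29,900 + $74,350 = $104,250; Unit 3B $29,900 + $161,500 = $191,400; Unit 4A $29,900 + $204,000 = $233,900; Unit 2B $29,900 + $230,850 = $260,750; Unit 4B $29,900 + $114,750 = $144,650.

Unit G2: $104,250 · Unit 3B: $191,400 · Unit 4A: $233,900 · Unit 2B: $260,750 · Unit 4B: $144,650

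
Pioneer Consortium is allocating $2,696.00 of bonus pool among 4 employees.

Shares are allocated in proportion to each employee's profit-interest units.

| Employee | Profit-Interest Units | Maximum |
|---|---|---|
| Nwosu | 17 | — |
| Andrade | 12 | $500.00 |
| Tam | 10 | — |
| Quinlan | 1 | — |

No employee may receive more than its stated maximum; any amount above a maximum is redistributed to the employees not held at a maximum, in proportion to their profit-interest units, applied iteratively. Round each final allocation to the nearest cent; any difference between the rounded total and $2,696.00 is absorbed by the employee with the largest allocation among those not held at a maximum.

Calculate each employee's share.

Nwosu: $1,333.28 | Andrade: $500.00 | Tam: $784.29 | Quinlan: $78.43

Total profit-interest units = 40.
Unconstrained shares: Nwosu 1,145.8000; Andrade 808.8000; Tam 674.0000; Quinlan 67.4000.
Cap binds for Andrade ($500.00); balance $2,196.00 reallocated over remaining profit-interest units 28.
Remaining shares: Nwosu 1,333.2857 → $1,333.29; Tam 784.2857 → $784.29; Quinlan 78.4286 → $78.43.
Rounding difference −$0.01 applied to Nwosu → $1,333.28.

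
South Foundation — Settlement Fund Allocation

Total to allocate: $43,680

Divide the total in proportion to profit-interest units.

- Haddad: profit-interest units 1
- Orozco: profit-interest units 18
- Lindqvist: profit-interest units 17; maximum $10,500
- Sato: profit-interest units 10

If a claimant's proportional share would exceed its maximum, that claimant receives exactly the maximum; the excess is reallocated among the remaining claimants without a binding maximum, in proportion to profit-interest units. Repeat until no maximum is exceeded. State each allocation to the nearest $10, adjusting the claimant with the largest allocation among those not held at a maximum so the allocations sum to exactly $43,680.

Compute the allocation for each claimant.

Haddad: $1,140; Orozco: $20,600; Lindqvist: $10,500; Sato: $11,440

Profit-interest units total: 46.
Proportional shares (ignoring caps): Haddad 949.57; Orozco 17,092.17; Lindqvist 16,142.61; Sato 9,495.65.
Held at cap: Lindqvist ($10,500); balance $33,180 reallocated over remaining profit-interest units 29.
Shares after redistribution: Haddad 1,144.14 → $1,140; Orozco 20,594.48 → $20,590; Sato 11,441.38 → $11,440.
Rounding difference +$10 applied to Orozco → $20,600.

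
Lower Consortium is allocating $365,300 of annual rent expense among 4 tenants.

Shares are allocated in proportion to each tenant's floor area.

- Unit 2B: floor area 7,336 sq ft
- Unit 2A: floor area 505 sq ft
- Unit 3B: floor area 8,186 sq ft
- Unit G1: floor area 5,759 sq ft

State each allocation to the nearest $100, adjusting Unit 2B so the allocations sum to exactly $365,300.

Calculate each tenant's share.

Combined floor area = 21,786.
Raw shares: Unit 2B 7,336/21,786 × $365,300 = 123,007.47; Unit 2A 505/21,786 × $365,300 = 8,467.66; Unit 3B 8,186/21,786 × $365,300 = 137,259.97; Unit G1 5,759/21,786 × $365,300 = 96,564.89.
After rounding ($100): Unit 2B $123,000; Unit 2A $8,500; Unit 3B $137,300; Unit G1 $96,600. Sum = $365,400.
Difference $365,300 − $365,400 = −$100 applied to Unit 2B: Unit 2B becomes $122,900.

Unit 2B: $122,900 | Unit 2A: $8,500 | Unit 3B: $137,300 | Unit G1: $96,600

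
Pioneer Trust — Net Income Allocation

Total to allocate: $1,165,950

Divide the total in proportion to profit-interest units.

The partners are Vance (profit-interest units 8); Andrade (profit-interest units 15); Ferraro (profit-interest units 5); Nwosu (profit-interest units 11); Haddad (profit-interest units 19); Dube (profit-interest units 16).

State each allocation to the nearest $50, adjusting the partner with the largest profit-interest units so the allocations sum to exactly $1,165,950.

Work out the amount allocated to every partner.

Total profit-interest units = 8 + 15 + 5 + 11 + 19 + 16 = 74.
Unrounded shares: Vance 126,048.65; Andrade 236,341.22; Ferraro 78,780.41; Nwosu 173,316.89; Haddad 299,365.54; Dube 252,097.30.
At nearest $50: Vance $126,050; Andrade $236,350; Ferraro $78,800; Nwosu $173,300; Haddad $299,350; Dube $252,100. Sum = $1,165,950.
Sum already equals the total — no adjustment.

Vance: $126,050; Andrade: $236,350; Ferraro: $78,800; Nwosu: $173,300; Haddad: $299,350; Dube: $252,100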